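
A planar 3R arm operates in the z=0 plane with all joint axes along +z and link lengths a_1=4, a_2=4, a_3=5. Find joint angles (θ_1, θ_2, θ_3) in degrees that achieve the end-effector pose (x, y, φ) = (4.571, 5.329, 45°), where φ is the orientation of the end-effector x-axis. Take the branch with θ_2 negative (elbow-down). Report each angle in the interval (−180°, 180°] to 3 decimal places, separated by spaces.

134.997 -149.995 59.997

wrist centre = target − a_3·(cos φ, sin φ) = (1.0355, 1.7935)
cos θ_2 = (4.2887−4²−4²)/(2·4·4) = -0.8660; θ_2 = -149.9945° (elbow-down)
β = atan2(1.7935,1.0355) = 59.9998°; ψ = atan2(-2.0003,0.5361) = -74.9973°
θ_1 = β − ψ = 134.9971°
θ_3 = φ − θ_1 − θ_2 = 59.9975° (wrapped to (-180°,180°])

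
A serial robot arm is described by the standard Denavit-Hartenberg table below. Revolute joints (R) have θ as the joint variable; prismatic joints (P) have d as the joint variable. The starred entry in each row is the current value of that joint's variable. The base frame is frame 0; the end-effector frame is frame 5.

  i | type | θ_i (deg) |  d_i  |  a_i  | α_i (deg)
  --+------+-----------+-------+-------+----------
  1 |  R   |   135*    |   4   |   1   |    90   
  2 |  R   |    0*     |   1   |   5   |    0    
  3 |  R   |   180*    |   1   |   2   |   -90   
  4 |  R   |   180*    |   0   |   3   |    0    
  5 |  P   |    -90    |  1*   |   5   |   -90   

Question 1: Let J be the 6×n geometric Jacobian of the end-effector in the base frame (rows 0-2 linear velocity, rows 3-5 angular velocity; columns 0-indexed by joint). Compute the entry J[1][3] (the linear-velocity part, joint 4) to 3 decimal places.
axis z_3 = (0.0000,-0.0000,-1.0000); lever o_n−o_3 = (-5.6569,-1.4142,-1.0000)
cross product → J_v[:, 3] = (-1.4142,5.6569,-0.0000)
J_ω[:, 3] = z_3
entry J[1][3] = 5.6569

5.657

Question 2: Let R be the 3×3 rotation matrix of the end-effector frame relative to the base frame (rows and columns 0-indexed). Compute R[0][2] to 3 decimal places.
-0.707

End-effector z-axis (col 2 of R) = (-0.7071,0.7071,-0.0000)
R[0][2] = -0.7071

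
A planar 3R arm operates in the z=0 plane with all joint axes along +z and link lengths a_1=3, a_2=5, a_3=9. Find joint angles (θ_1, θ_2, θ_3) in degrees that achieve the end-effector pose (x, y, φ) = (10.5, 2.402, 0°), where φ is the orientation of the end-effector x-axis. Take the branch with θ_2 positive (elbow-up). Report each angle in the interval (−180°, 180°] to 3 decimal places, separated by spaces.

wrist centre = target − a_3·(cos φ, sin φ) = (1.5000, 2.4020)
cos θ_2 = (8.0196−3²−5²)/(2·3·5) = -0.8660; θ_2 = 149.9986° (elbow-up)
β = atan2(2.4020,1.5000) = 58.0161°; ψ = atan2(2.5001,-1.3301) = 118.0132°
θ_1 = β − ψ = -59.9971°
θ_3 = φ − θ_1 − θ_2 = -90.0015° (wrapped to (-180°,180°])

-59.997 149.999 -90.002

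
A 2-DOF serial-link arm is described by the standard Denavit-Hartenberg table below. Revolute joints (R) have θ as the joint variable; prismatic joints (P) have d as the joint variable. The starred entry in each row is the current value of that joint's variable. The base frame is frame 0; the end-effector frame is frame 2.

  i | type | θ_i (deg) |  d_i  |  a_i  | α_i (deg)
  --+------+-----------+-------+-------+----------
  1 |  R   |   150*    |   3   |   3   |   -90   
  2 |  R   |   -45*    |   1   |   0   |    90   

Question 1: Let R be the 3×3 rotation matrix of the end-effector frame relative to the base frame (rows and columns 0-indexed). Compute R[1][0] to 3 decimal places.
0.354

End-effector x-axis (col 0 of R) = (-0.6124,0.3536,0.7071)
R[1][0] = 0.3536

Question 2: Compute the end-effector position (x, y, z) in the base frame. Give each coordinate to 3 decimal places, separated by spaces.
after link 1: o_1 = (-2.5981, 1.5000, 3.0000)
after link 2: o_2 = (-3.0981, 0.6340, 3.0000)

-3.098 0.634 3.000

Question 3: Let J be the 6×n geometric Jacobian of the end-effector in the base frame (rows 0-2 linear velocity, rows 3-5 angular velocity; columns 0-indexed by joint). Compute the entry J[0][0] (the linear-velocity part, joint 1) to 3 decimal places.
-0.634

axis z_0 = ẑ; lever o_n−o_0 = (-3.0981,0.6340,3.0000)
cross product → J_v[:, 0] = (-0.6340,-3.0981,0.0000)
J_ω[:, 0] = z_0
entry J[0][0] = -0.6340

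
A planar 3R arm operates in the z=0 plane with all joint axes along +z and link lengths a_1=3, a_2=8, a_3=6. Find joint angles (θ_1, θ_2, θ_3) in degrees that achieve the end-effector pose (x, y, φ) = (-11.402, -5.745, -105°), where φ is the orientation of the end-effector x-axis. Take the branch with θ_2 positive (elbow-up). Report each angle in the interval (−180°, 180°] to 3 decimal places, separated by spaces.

135.009 59.990 60.001

wrist centre = target − a_3·(cos φ, sin φ) = (-9.8491, 0.0506)
cos θ_2 = (97.0070−3²−8²)/(2·3·8) = 0.5001; θ_2 = 59.9903° (elbow-up)
β = atan2(0.0506,-9.8491) = 179.7059°; ψ = atan2(6.9275,7.0012) = 44.6970°
θ_1 = β − ψ = 135.0089°
θ_3 = φ − θ_1 − θ_2 = 60.0009° (wrapped to (-180°,180°])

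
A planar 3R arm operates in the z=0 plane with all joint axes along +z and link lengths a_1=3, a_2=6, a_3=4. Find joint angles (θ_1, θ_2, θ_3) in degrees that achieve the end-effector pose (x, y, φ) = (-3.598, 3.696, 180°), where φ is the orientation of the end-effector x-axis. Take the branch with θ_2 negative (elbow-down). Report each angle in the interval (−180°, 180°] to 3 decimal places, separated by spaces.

-149.996 -150.003 120.000

wrist centre = target − a_3·(cos φ, sin φ) = (0.4020, 3.6960)
cos θ_2 = (13.8220−3²−6²)/(2·3·6) = -0.8661; θ_2 = -150.0034° (elbow-down)
β = atan2(3.6960,0.4020) = 83.7926°; ψ = atan2(-2.9997,-2.1963) = -126.2110°
θ_1 = β − ψ = 210.0036°
θ_3 = φ − θ_1 − θ_2 = 119.9998° (wrapped to (-180°,180°])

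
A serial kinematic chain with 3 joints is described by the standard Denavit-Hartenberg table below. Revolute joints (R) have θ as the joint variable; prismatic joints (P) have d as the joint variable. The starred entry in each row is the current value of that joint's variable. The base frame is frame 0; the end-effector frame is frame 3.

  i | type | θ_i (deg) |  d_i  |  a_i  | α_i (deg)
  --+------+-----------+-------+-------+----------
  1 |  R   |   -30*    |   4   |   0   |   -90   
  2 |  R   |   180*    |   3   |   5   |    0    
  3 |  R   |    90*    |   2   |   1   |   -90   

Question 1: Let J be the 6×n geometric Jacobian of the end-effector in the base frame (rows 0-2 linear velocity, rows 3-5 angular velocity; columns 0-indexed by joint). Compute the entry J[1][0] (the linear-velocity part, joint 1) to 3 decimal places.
axis z_0 = ẑ; lever o_n−o_0 = (-1.8301,6.8301,5.0000)
cross product → J_v[:, 0] = (-6.8301,-1.8301,0.0000)
J_ω[:, 0] = z_0
entry J[1][0] = -1.8301

-1.830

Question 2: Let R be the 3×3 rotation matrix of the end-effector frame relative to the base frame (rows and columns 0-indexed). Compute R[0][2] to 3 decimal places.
End-effector z-axis (col 2 of R) = (0.8660,-0.5000,0.0000)
R[0][2] = 0.8660

0.866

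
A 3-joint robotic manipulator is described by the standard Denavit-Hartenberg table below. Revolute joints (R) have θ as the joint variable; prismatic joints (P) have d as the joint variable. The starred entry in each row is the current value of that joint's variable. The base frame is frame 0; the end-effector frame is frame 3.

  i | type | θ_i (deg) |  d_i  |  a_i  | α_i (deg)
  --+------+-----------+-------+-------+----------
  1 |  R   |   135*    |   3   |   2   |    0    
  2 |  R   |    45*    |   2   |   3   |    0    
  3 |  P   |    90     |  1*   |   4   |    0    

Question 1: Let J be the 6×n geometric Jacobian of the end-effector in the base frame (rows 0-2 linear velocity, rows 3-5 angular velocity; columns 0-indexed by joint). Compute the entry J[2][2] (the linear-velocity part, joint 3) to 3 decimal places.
prismatic axis z_2 = (0.0000,0.0000,1.0000)
J_v[:, 2] = z_2; J_ω[:, 2] = (0,0,0)
entry J[2][2] = 1.0000

1.000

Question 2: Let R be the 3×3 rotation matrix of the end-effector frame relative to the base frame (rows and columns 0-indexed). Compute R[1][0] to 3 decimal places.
-1.000

End-effector x-axis (col 0 of R) = (-0.0000,-1.0000,0.0000)
R[1][0] = -1.0000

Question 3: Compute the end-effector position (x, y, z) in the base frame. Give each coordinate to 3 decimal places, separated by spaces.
-4.414 -2.586 6.000

after link 1: o_1 = (-1.4142, 1.4142, 3.0000)
after link 2: o_2 = (-4.4142, 1.4142, 5.0000)
after link 3: o_3 = (-4.4142, -2.5858, 6.0000)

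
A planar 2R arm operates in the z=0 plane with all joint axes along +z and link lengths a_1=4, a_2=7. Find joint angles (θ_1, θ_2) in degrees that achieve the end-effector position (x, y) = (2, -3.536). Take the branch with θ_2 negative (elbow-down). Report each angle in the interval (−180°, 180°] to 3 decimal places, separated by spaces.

59.997 -149.999

cos θ_2 = (16.5033−4²−7²)/(2·4·7) = -0.8660; θ_2 = -149.9985° (elbow-down)
β = atan2(-3.5360,2.0000) = -60.5070°; ψ = atan2(-3.5002,-2.0621) = -120.5041°
θ_1 = β − ψ = 59.9971°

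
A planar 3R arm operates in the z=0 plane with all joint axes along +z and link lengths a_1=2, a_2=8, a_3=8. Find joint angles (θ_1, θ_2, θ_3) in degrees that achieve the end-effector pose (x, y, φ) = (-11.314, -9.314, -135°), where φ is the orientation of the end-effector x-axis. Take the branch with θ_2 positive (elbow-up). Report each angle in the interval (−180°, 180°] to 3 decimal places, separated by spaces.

90.017 134.986 -0.003

wrist centre = target − a_3·(cos φ, sin φ) = (-5.6571, -3.6571)
cos θ_2 = (45.3780−2²−8²)/(2·2·8) = -0.7069; θ_2 = 134.9863° (elbow-up)
β = atan2(-3.6571,-5.6571) = -147.1188°; ψ = atan2(5.6582,-3.6555) = 122.8645°
θ_1 = β − ψ = -269.9833°
θ_3 = φ − θ_1 − θ_2 = -0.0030° (wrapped to (-180°,180°])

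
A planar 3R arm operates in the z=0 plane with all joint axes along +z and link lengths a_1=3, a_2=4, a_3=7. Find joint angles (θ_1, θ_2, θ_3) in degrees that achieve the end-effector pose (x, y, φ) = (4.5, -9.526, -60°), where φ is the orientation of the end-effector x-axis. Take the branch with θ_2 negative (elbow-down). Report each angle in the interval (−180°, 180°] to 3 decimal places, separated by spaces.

0.005 -120.005 60.000

wrist centre = target − a_3·(cos φ, sin φ) = (1.0000, -3.4638)
cos θ_2 = (12.9981−3²−4²)/(2·3·4) = -0.5001; θ_2 = -120.0053° (elbow-down)
β = atan2(-3.4638,1.0000) = -73.8967°; ψ = atan2(-3.4639,0.9997) = -73.9020°
θ_1 = β − ψ = 0.0053°
θ_3 = φ − θ_1 − θ_2 = 60.0000° (wrapped to (-180°,180°])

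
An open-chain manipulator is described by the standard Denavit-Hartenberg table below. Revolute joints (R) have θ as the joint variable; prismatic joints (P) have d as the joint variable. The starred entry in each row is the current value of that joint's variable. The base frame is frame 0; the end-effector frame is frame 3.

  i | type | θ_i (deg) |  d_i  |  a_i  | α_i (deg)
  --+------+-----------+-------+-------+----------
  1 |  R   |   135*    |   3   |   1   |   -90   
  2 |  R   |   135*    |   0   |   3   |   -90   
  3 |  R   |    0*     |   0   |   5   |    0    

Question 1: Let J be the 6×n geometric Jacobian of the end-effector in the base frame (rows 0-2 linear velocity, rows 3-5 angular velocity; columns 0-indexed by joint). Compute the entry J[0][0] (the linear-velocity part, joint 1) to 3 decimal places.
3.293

axis z_0 = ẑ; lever o_n−o_0 = (3.2929,-3.2929,-2.6569)
cross product → J_v[:, 0] = (3.2929,3.2929,-0.0000)
J_ω[:, 0] = z_0
entry J[0][0] = 3.2929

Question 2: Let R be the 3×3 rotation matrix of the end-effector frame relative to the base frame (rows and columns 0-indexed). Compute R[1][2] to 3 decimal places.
-0.500

End-effector z-axis (col 2 of R) = (0.5000,-0.5000,0.7071)
R[1][2] = -0.5000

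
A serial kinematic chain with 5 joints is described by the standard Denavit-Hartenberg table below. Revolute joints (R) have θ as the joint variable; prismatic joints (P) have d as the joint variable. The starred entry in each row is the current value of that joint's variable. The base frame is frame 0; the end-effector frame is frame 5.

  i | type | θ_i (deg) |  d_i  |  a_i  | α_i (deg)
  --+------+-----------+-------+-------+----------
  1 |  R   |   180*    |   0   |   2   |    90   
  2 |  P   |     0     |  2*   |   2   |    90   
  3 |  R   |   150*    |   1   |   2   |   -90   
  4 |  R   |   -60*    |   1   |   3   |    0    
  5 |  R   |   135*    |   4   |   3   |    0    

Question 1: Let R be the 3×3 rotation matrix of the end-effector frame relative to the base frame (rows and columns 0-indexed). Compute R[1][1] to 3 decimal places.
End-effector y-axis (col 1 of R) = (-0.8365,-0.4830,0.2588)
R[1][1] = -0.4830

-0.483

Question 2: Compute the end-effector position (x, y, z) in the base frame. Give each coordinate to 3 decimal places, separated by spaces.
2.204 -0.192 -0.700

after link 1: o_1 = (-2.0000, 0.0000, 0.0000)
after link 2: o_2 = (-4.0000, 2.0000, 0.0000)
after link 3: o_3 = (-2.2679, 3.0000, -1.0000)
after link 4: o_4 = (-0.4689, 2.8840, -3.5981)
after link 5: o_5 = (2.2035, -0.1919, -0.7003)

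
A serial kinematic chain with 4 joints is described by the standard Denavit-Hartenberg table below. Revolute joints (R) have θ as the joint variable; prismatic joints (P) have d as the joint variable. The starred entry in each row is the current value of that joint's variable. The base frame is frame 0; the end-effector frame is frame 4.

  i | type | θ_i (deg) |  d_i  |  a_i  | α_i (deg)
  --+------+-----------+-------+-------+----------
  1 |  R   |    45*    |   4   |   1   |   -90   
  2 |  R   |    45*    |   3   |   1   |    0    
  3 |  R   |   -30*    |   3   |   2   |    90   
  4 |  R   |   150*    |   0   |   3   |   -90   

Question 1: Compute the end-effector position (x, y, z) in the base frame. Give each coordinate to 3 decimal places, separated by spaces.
-4.505 6.102 3.448

after link 1: o_1 = (0.7071, 0.7071, 4.0000)
after link 2: o_2 = (-0.9142, 3.3284, 3.2929)
after link 3: o_3 = (-1.6695, 6.8158, 2.7753)
after link 4: o_4 = (-4.5047, 6.1019, 3.4477)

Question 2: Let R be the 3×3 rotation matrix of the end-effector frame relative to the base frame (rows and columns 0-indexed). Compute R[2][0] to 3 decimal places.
End-effector x-axis (col 0 of R) = (-0.9451,-0.2380,0.2241)
R[2][0] = 0.2241

0.224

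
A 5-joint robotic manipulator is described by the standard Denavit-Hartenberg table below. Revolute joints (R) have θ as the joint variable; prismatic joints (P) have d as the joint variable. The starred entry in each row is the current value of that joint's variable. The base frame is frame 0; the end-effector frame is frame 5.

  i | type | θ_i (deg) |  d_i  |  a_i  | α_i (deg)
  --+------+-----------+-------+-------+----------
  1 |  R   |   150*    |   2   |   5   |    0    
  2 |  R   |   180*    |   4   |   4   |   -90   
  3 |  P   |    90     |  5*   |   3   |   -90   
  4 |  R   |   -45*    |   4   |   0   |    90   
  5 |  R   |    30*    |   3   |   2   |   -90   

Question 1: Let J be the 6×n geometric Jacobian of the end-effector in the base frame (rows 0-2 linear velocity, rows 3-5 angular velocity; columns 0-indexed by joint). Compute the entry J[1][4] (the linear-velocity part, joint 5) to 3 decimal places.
axis z_4 = (0.3536,0.6124,0.7071); lever o_n−o_4 = (0.8070,3.3978,0.8966)
cross product → J_v[:, 4] = (-1.8536,0.2537,0.7071)
J_ω[:, 4] = z_4
entry J[1][4] = 0.2537

0.254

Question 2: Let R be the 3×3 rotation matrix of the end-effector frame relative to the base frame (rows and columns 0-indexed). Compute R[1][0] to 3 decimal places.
End-effector x-axis (col 0 of R) = (-0.1268,0.7803,-0.6124)
R[1][0] = 0.7803

0.780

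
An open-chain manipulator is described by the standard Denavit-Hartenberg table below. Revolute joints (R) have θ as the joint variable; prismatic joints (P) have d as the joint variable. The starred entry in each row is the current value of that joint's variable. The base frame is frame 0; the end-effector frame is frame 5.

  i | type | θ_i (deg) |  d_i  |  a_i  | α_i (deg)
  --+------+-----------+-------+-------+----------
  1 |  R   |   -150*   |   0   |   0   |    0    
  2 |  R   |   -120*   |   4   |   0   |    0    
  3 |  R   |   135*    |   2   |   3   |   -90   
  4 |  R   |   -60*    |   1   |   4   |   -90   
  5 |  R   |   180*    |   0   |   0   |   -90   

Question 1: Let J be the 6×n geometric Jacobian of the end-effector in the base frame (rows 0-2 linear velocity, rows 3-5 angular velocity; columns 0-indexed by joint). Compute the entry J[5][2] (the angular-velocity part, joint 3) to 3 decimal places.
1.000

axis z_2 = (0.0000,0.0000,1.0000); lever o_n−o_2 = (-2.8284,-4.2426,5.4641)
cross product → J_v[:, 2] = (4.2426,-2.8284,0.0000)
J_ω[:, 2] = z_2
entry J[5][2] = 1.0000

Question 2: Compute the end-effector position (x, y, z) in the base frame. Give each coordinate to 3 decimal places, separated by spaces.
after link 1: o_1 = (0.0000, 0.0000, 0.0000)
after link 2: o_2 = (0.0000, 0.0000, 4.0000)
after link 3: o_3 = (-2.1213, -2.1213, 6.0000)
after link 4: o_4 = (-2.8284, -4.2426, 9.4641)
after link 5: o_5 = (-2.8284, -4.2426, 9.4641)

-2.828 -4.243 9.464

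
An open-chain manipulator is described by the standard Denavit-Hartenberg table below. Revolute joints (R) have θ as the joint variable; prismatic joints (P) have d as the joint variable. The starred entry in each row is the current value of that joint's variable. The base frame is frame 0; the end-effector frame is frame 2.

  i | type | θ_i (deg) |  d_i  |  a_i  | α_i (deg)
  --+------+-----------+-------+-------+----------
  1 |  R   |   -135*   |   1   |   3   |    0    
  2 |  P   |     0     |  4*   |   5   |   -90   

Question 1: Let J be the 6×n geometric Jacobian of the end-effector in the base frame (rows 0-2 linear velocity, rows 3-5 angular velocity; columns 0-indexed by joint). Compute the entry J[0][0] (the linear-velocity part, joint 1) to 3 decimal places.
5.657

axis z_0 = ẑ; lever o_n−o_0 = (-5.6569,-5.6569,5.0000)
cross product → J_v[:, 0] = (5.6569,-5.6569,0.0000)
J_ω[:, 0] = z_0
entry J[0][0] = 5.6569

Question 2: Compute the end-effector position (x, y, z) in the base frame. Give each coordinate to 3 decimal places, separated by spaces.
-5.657 -5.657 5.000

after link 1: o_1 = (-2.1213, -2.1213, 1.0000)
after link 2: o_2 = (-5.6569, -5.6569, 5.0000)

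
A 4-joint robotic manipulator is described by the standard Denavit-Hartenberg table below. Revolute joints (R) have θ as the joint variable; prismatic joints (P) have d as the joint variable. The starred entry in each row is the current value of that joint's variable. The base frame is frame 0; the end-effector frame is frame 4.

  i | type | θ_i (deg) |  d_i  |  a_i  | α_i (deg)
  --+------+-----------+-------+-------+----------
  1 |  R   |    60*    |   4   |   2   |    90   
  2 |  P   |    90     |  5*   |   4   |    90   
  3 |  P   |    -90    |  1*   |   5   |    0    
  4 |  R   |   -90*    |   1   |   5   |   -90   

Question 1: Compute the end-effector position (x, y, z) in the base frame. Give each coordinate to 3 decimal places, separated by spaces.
2.000 3.464 3.000

after link 1: o_1 = (1.0000, 1.7321, 4.0000)
after link 2: o_2 = (5.3301, -0.7679, 8.0000)
after link 3: o_3 = (1.5000, 2.5981, 8.0000)
after link 4: o_4 = (2.0000, 3.4641, 3.0000)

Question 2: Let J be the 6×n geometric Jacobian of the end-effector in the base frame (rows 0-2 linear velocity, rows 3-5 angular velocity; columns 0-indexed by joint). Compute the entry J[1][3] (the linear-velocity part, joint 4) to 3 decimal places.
2.500

axis z_3 = (0.5000,0.8660,-0.0000); lever o_n−o_3 = (0.5000,0.8660,-5.0000)
cross product → J_v[:, 3] = (-4.3301,2.5000,0.0000)
J_ω[:, 3] = z_3
entry J[1][3] = 2.5000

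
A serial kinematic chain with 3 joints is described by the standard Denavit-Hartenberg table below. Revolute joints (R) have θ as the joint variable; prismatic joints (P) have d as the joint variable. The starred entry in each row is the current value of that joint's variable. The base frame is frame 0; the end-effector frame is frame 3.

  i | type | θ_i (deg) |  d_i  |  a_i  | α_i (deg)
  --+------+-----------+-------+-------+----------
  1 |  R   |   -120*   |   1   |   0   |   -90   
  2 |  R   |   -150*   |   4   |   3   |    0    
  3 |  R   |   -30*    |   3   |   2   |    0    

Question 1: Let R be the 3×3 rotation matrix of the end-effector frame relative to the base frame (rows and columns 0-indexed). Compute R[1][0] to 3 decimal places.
End-effector x-axis (col 0 of R) = (0.5000,0.8660,0.0000)
R[1][0] = 0.8660

0.866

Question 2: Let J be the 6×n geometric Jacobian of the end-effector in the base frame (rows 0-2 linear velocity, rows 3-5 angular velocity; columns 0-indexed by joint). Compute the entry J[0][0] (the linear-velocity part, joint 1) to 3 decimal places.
-0.482

axis z_0 = ẑ; lever o_n−o_0 = (8.3612,0.4821,2.5000)
cross product → J_v[:, 0] = (-0.4821,8.3612,0.0000)
J_ω[:, 0] = z_0
entry J[0][0] = -0.4821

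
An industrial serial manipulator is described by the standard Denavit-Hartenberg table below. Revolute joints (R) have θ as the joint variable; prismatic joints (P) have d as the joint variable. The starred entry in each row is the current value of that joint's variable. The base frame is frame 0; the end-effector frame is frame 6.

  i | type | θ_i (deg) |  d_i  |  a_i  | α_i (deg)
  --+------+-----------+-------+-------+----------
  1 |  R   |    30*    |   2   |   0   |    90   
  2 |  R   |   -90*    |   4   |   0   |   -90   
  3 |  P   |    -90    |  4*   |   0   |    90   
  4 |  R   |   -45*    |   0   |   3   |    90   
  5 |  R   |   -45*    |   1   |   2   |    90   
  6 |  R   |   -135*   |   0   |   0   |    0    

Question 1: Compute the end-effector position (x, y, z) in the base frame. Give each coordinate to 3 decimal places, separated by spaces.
3.356 -5.469 0.586

after link 1: o_1 = (0.0000, 0.0000, 2.0000)
after link 2: o_2 = (2.0000, -3.4641, 2.0000)
after link 3: o_3 = (5.4641, -1.4641, 2.0000)
after link 4: o_4 = (4.6876, -4.3619, 2.0000)
after link 5: o_5 = (3.3557, -5.4691, 0.5858)
after link 6: o_6 = (3.3557, -5.4691, 0.5858)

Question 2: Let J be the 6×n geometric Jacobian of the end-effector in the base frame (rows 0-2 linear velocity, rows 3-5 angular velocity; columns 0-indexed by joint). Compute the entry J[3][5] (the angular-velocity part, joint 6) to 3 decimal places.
0.183

axis z_5 = (0.1830,0.6830,-0.7071); lever o_n−o_5 = (0.0000,0.0000,0.0000)
cross product → J_v[:, 5] = (0.0000,-0.0000,0.0000)
J_ω[:, 5] = z_5
entry J[3][5] = 0.1830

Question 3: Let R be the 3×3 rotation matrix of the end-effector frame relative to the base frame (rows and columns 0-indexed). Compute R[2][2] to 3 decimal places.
End-effector z-axis (col 2 of R) = (0.1830,0.6830,-0.7071)
R[2][2] = -0.7071

-0.707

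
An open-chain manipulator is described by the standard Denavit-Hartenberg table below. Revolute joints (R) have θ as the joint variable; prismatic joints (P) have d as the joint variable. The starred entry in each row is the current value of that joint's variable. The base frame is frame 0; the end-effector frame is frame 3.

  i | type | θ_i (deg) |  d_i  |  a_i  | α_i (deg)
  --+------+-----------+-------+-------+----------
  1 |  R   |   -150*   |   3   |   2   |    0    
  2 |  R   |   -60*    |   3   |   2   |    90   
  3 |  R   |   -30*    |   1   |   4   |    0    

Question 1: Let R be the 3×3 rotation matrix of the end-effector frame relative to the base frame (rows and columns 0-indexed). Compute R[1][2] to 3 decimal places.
0.866

End-effector z-axis (col 2 of R) = (0.5000,0.8660,0.0000)
R[1][2] = 0.8660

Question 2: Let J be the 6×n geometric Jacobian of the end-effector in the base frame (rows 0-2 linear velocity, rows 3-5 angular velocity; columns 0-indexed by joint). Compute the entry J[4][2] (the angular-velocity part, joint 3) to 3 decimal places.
0.866

axis z_2 = (0.5000,0.8660,0.0000); lever o_n−o_2 = (-2.5000,2.5981,-2.0000)
cross product → J_v[:, 2] = (-1.7321,1.0000,3.4641)
J_ω[:, 2] = z_2
entry J[4][2] = 0.8660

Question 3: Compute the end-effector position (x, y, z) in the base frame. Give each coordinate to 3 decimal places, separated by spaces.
-5.964 2.598 4.000

after link 1: o_1 = (-1.7321, -1.0000, 3.0000)
after link 2: o_2 = (-3.4641, 0.0000, 6.0000)
after link 3: o_3 = (-5.9641, 2.5981, 4.0000)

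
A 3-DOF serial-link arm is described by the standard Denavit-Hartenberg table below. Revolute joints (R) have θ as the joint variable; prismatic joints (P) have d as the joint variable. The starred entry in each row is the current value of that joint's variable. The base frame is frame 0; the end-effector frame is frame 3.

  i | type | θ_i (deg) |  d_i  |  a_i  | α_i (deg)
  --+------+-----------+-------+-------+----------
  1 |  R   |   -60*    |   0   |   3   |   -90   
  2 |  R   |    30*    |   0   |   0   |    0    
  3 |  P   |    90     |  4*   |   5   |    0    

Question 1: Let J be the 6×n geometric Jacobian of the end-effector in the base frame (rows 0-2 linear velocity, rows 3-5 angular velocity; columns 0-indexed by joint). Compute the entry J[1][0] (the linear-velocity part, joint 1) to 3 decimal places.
axis z_0 = ẑ; lever o_n−o_0 = (3.7141,1.5670,-4.3301)
cross product → J_v[:, 0] = (-1.5670,3.7141,0.0000)
J_ω[:, 0] = z_0
entry J[1][0] = 3.7141

3.714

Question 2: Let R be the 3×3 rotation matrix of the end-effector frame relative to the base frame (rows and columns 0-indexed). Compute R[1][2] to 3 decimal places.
0.500

End-effector z-axis (col 2 of R) = (0.8660,0.5000,0.0000)
R[1][2] = 0.5000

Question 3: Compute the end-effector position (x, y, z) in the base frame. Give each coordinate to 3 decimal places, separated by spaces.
3.714 1.567 -4.330

after link 1: o_1 = (1.5000, -2.5981, 0.0000)
after link 2: o_2 = (1.5000, -2.5981, 0.0000)
after link 3: o_3 = (3.7141, 1.5670, -4.3301)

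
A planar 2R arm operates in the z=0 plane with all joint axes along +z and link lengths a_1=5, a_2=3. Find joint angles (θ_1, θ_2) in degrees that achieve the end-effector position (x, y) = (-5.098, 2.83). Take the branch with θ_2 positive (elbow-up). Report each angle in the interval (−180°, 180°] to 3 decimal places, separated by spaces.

cos θ_2 = (33.9985−5²−3²)/(2·5·3) = -0.0000; θ_2 = 90.0029° (elbow-up)
β = atan2(2.8300,-5.0980) = 150.9645°; ψ = atan2(3.0000,4.9999) = 30.9645°
θ_1 = β − ψ = 120.0000°

120.000 90.003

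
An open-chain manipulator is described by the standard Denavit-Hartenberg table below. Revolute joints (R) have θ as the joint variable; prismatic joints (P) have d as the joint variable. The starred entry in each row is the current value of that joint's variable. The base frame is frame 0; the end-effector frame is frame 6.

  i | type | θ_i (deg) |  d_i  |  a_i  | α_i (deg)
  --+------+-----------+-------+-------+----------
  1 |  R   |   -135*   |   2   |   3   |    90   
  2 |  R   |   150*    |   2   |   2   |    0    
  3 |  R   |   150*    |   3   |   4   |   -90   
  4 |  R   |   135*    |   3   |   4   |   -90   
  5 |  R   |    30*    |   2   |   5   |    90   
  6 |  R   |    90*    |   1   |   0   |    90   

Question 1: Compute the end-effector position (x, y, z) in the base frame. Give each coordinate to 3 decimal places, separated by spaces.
-0.560 -0.319 6.851

after link 1: o_1 = (-2.1213, -2.1213, 2.0000)
after link 2: o_2 = (-2.3108, 0.5176, 3.0000)
after link 3: o_3 = (-5.8463, 1.2247, -0.4641)
after link 4: o_4 = (-4.6834, -1.6124, 3.4854)
after link 5: o_5 = (-0.4049, 0.3360, 6.1118)
after link 6: o_6 = (-0.5602, -0.3193, 6.8510)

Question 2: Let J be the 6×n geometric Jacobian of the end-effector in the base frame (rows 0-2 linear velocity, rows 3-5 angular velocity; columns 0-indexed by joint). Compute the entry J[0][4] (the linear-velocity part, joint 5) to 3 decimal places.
axis z_4 = (-0.2500,0.7500,0.6124); lever o_n−o_4 = (4.1232,1.2931,3.3656)
cross product → J_v[:, 4] = (1.7324,3.3663,-3.4157)
J_ω[:, 4] = z_4
entry J[0][4] = 1.7324

1.732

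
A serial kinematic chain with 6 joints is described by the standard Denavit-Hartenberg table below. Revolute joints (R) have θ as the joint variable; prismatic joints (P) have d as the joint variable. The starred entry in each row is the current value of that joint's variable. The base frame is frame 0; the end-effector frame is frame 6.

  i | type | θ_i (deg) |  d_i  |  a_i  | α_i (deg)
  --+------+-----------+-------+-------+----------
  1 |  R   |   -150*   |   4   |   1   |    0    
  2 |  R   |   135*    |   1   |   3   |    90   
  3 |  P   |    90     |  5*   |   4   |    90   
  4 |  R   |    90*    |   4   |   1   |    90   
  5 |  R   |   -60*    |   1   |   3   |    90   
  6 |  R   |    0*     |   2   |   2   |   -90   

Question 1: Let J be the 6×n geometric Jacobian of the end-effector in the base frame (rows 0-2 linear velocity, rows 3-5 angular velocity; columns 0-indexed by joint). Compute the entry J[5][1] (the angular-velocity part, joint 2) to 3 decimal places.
axis z_1 = (0.0000,0.0000,1.0000); lever o_n−o_1 = (-0.1387,-6.9695,6.0000)
cross product → J_v[:, 1] = (6.9695,-0.1387,0.0000)
J_ω[:, 1] = z_1
entry J[5][1] = 1.0000

1.000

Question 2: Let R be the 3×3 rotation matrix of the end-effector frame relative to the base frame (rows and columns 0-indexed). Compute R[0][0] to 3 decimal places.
-0.966

End-effector x-axis (col 0 of R) = (-0.9659,-0.2588,0.0000)
R[0][0] = -0.9659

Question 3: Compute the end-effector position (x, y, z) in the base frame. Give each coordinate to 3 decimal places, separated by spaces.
-1.005 -7.470 10.000

after link 1: o_1 = (-0.8660, -0.5000, 4.0000)
after link 2: o_2 = (2.0318, -1.2765, 5.0000)
after link 3: o_3 = (0.7377, -6.1061, 9.0000)
after link 4: o_4 = (4.3425, -8.1073, 9.0000)
after link 5: o_5 = (1.4448, -8.8837, 10.0000)
after link 6: o_6 = (-1.0047, -7.4695, 10.0000)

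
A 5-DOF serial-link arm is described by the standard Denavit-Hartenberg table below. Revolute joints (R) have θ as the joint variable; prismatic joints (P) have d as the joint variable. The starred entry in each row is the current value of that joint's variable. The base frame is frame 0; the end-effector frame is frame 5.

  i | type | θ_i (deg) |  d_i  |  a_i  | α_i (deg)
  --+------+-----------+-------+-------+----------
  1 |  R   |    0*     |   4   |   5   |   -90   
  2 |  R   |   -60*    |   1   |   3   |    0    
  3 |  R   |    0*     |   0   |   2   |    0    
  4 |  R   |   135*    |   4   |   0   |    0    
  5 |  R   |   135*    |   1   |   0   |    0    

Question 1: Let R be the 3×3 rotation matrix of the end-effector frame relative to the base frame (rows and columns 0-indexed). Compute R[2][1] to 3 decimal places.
End-effector y-axis (col 1 of R) = (0.5000,-0.0000,0.8660)
R[2][1] = 0.8660

0.866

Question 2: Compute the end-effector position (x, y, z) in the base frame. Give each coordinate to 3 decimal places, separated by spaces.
7.500 6.000 8.330

after link 1: o_1 = (5.0000, 0.0000, 4.0000)
after link 2: o_2 = (6.5000, 1.0000, 6.5981)
after link 3: o_3 = (7.5000, 1.0000, 8.3301)
after link 4: o_4 = (7.5000, 5.0000, 8.3301)
after link 5: o_5 = (7.5000, 6.0000, 8.3301)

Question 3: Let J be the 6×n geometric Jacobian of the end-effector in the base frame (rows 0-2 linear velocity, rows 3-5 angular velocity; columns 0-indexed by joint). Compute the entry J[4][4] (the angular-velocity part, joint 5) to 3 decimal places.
axis z_4 = (0.0000,1.0000,0.0000); lever o_n−o_4 = (0.0000,1.0000,0.0000)
cross product → J_v[:, 4] = (-0.0000,0.0000,0.0000)
J_ω[:, 4] = z_4
entry J[4][4] = 1.0000

1.000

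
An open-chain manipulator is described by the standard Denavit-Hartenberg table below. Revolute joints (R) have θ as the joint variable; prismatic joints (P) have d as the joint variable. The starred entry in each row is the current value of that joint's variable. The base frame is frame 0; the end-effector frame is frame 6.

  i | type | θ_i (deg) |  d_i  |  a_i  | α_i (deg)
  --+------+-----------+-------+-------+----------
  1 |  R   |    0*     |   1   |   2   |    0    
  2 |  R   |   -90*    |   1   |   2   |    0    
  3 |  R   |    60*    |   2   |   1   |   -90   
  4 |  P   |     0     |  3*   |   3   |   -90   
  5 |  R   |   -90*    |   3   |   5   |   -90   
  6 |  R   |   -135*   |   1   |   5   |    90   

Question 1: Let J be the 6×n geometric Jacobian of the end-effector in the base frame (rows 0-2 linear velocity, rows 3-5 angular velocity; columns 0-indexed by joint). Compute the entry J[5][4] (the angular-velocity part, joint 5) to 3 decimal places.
-1.000

axis z_4 = (0.0000,0.0000,-1.0000); lever o_n−o_4 = (1.5983,0.7683,-6.5355)
cross product → J_v[:, 4] = (0.7683,-1.5983,-0.0000)
J_ω[:, 4] = z_4
entry J[5][4] = -1.0000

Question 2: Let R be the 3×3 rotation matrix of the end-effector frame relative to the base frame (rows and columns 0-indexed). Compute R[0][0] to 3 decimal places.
-0.354

End-effector x-axis (col 0 of R) = (-0.3536,-0.6124,-0.7071)
R[0][0] = -0.3536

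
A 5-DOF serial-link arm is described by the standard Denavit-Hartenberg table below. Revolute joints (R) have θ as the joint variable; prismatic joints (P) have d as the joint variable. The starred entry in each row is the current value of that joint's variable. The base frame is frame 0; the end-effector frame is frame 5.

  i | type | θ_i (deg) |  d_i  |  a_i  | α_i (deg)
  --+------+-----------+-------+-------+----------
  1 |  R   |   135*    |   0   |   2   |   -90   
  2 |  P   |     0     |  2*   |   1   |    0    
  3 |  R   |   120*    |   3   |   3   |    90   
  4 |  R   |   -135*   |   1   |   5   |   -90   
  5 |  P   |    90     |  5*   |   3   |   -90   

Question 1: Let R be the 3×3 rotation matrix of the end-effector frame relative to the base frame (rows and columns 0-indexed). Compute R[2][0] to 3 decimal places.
0.500

End-effector x-axis (col 0 of R) = (0.6124,-0.6124,0.5000)
R[2][0] = 0.5000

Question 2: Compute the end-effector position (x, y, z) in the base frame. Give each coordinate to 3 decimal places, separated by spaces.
after link 1: o_1 = (-1.4142, 1.4142, 0.0000)
after link 2: o_2 = (-3.5355, 0.7071, 0.0000)
after link 3: o_3 = (-4.5962, -2.4749, -2.5981)
after link 4: o_4 = (-3.9586, 1.8875, -0.0362)
after link 5: o_5 = (1.6286, 1.3004, -1.5981)

1.629 1.300 -1.598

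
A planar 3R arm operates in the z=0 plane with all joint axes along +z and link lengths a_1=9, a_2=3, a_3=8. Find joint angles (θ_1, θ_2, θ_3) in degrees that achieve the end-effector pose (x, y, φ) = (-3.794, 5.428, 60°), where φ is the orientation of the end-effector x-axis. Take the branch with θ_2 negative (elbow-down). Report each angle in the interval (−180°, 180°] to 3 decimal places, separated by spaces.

wrist centre = target − a_3·(cos φ, sin φ) = (-7.7940, -1.5002)
cos θ_2 = (62.9970−9²−3²)/(2·9·3) = -0.5001; θ_2 = -120.0036° (elbow-down)
β = atan2(-1.5002,-7.7940) = -169.1049°; ψ = atan2(-2.5980,7.4998) = -19.1063°
θ_1 = β − ψ = -149.9985°
θ_3 = φ − θ_1 − θ_2 = -29.9979° (wrapped to (-180°,180°])

-149.999 -120.004 -29.998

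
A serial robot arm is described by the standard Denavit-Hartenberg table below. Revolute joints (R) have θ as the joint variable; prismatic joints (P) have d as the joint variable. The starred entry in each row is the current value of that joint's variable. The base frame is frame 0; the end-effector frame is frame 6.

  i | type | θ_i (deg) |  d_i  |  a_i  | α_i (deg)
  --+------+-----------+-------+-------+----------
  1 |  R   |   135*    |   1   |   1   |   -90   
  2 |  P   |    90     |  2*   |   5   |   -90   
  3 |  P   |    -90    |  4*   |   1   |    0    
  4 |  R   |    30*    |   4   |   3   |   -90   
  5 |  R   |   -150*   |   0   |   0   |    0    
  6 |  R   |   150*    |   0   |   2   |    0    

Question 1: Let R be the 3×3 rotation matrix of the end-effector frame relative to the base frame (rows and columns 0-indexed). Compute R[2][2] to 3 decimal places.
End-effector z-axis (col 2 of R) = (0.3536,0.3536,-0.8660)
R[2][2] = -0.8660

-0.866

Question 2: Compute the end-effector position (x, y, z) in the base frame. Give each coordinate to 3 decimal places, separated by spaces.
-0.233 -10.133 -6.500

after link 1: o_1 = (-0.7071, 0.7071, 1.0000)
after link 2: o_2 = (-2.1213, -0.7071, -4.0000)
after link 3: o_3 = (-0.0000, -4.2426, -4.0000)
after link 4: o_4 = (0.9913, -8.9082, -5.5000)
after link 5: o_5 = (0.9913, -8.9082, -5.5000)
after link 6: o_6 = (-0.2334, -10.1329, -6.5000)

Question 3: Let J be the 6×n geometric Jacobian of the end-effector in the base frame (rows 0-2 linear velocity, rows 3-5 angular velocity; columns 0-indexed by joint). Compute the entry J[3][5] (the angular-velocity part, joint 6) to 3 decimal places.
axis z_5 = (0.3536,0.3536,-0.8660); lever o_n−o_5 = (-1.2247,-1.2247,-1.0000)
cross product → J_v[:, 5] = (-1.4142,1.4142,-0.0000)
J_ω[:, 5] = z_5
entry J[3][5] = 0.3536

0.354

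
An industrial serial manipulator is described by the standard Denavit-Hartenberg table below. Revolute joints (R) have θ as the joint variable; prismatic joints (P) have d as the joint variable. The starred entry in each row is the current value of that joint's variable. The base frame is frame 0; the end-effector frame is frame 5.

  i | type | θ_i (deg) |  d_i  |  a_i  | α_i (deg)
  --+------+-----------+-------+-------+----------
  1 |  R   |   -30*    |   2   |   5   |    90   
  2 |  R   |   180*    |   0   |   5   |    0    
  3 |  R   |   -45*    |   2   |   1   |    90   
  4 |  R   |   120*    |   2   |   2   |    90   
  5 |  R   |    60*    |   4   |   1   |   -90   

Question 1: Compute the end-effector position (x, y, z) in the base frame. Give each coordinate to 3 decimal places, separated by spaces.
after link 1: o_1 = (4.3301, -2.5000, 2.0000)
after link 2: o_2 = (0.0000, 0.0000, 2.0000)
after link 3: o_3 = (-1.6124, -1.3785, 2.7071)
after link 4: o_4 = (-0.6413, -3.9392, 3.4142)
after link 5: o_5 = (-3.2957, -5.2160, 6.2993)

-3.296 -5.216 6.299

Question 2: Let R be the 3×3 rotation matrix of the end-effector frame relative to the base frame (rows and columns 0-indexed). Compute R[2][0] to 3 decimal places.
0.436

End-effector x-axis (col 0 of R) = (0.4669,-0.7696,0.4356)
R[2][0] = 0.4356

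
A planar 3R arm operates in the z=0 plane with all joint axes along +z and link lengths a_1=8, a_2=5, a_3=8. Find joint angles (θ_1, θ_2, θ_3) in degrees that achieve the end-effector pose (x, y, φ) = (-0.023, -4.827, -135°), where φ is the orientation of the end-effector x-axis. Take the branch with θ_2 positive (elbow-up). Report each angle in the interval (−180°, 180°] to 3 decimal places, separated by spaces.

wrist centre = target − a_3·(cos φ, sin φ) = (5.6339, 0.8299)
cos θ_2 = (32.4290−8²−5²)/(2·8·5) = -0.7071; θ_2 = 135.0025° (elbow-up)
β = atan2(0.8299,5.6339) = 8.3793°; ψ = atan2(3.5354,4.4643) = 38.3764°
θ_1 = β − ψ = -29.9971°
θ_3 = φ − θ_1 − θ_2 = 119.9946° (wrapped to (-180°,180°])

-29.997 135.003 119.995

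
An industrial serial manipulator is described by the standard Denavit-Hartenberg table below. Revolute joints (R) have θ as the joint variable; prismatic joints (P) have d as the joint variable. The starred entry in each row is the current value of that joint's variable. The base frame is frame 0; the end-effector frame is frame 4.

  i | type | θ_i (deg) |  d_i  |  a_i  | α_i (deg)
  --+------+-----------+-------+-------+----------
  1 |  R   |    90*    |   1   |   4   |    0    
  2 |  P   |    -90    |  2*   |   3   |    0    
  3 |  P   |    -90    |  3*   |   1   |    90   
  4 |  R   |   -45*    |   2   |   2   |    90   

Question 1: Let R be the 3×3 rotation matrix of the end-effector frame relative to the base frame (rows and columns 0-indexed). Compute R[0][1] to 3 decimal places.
End-effector y-axis (col 1 of R) = (-1.0000,-0.0000,0.0000)
R[0][1] = -1.0000

-1.000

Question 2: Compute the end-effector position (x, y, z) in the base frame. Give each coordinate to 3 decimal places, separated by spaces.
1.000 1.586 4.586

after link 1: o_1 = (0.0000, 4.0000, 1.0000)
after link 2: o_2 = (3.0000, 4.0000, 3.0000)
after link 3: o_3 = (3.0000, 3.0000, 6.0000)
after link 4: o_4 = (1.0000, 1.5858, 4.5858)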